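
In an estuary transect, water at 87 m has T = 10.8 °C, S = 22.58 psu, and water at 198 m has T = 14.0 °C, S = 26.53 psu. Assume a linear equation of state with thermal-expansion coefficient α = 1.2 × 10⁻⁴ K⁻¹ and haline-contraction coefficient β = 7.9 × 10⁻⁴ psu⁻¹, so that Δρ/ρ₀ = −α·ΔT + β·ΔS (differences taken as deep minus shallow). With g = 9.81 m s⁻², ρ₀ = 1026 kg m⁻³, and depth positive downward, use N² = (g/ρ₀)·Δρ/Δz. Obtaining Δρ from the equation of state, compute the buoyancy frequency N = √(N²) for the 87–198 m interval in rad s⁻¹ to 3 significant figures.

ΔT = +3.2 K, ΔS = +3.95 psu (deep − shallow).
Δρ/ρ₀ = −αΔT + βΔS = -3.84 × 10⁻⁴ + 3.1205 × 10⁻³ = 2.7365 × 10⁻³, so Δρ ≈ 2.808 kg m⁻³.
N² = (g/ρ₀)·Δρ/Δz = g·(Δρ/ρ₀)/Δz = 9.81 × 2.7365 × 10⁻³ / 111 = 2.4185 × 10⁻⁴ s⁻².
N = √(2.4185 × 10⁻⁴) = 0.015552 rad s⁻¹ ≈ 0.0156 rad s⁻¹.

0.0156 rad s⁻¹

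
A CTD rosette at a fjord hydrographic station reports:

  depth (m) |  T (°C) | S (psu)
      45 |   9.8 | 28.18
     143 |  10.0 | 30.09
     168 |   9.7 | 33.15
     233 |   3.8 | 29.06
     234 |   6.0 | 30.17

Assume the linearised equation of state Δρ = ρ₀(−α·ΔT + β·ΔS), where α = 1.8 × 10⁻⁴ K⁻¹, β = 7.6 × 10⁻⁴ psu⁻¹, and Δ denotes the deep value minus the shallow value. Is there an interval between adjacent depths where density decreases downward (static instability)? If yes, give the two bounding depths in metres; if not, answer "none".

Evaluate Δρ/ρ₀ = −αΔT + βΔS across each adjacent pair:
  45–143 m: −αΔT+βΔS = −(1.8 × 10⁻⁴)(+0.2)+(7.6 × 10⁻⁴)(+1.91) = 1.4 × 10⁻³ → stable
  143–168 m: −αΔT+βΔS = −(1.8 × 10⁻⁴)(-0.3)+(7.6 × 10⁻⁴)(+3.06) = 2.4 × 10⁻³ → stable
  168–233 m: −αΔT+βΔS = −(1.8 × 10⁻⁴)(-5.9)+(7.6 × 10⁻⁴)(-4.09) = -2.0 × 10⁻³ → UNSTABLE
  233–234 m: −αΔT+βΔS = −(1.8 × 10⁻⁴)(+2.2)+(7.6 × 10⁻⁴)(+1.11) = 4.5 × 10⁻⁴ → stable
The 168–233 m interval has Δρ < 0: lighter water underlies denser water.

168–233 m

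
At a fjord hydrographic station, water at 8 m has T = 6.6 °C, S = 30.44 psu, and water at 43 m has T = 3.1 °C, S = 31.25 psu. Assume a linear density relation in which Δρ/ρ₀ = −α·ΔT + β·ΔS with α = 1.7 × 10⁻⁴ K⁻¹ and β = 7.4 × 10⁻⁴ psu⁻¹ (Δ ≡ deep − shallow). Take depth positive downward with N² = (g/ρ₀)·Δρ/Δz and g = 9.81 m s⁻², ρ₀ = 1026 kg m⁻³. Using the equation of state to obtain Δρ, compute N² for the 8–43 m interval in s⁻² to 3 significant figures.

3.35 × 10⁻⁴ s⁻²

ΔT = -3.5 K, ΔS = +0.81 psu (deep − shallow).
Δρ/ρ₀ = −αΔT + βΔS = 5.95 × 10⁻⁴ + 5.994 × 10⁻⁴ = 1.1944 × 10⁻³, so Δρ ≈ 1.225 kg m⁻³.
N² = (g/ρ₀)·Δρ/Δz = g·(Δρ/ρ₀)/Δz = 9.81 × 1.1944 × 10⁻³ / 35 = 3.3477 × 10⁻⁴ s⁻² ≈ 3.35 × 10⁻⁴ s⁻².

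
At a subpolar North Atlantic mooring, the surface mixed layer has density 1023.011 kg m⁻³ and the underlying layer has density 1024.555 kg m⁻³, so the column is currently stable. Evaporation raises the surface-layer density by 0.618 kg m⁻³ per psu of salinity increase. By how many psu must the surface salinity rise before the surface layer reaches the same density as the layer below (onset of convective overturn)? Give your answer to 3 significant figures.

2.50 psu

Density deficit of the surface layer: 1024.555 − 1023.011 = 1.544 kg m⁻³.
Required change = 1.544 / 0.618 = 2.50 psu.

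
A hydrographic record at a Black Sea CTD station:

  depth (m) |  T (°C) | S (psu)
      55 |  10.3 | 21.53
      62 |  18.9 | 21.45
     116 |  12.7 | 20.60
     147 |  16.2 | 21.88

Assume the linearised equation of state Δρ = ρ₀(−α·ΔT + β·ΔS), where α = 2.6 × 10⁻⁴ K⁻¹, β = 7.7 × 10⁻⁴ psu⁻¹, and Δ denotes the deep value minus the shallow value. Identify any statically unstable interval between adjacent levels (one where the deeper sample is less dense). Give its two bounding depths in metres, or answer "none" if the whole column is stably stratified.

55–62 m

Evaluate Δρ/ρ₀ = −αΔT + βΔS across each adjacent pair:
  55–62 m: −αΔT+βΔS = −(2.6 × 10⁻⁴)(+8.6)+(7.7 × 10⁻⁴)(-0.08) = -2.3 × 10⁻³ → UNSTABLE
  62–116 m: −αΔT+βΔS = −(2.6 × 10⁻⁴)(-6.2)+(7.7 × 10⁻⁴)(-0.85) = 9.6 × 10⁻⁴ → stable
  116–147 m: −αΔT+βΔS = −(2.6 × 10⁻⁴)(+3.5)+(7.7 × 10⁻⁴)(+1.28) = 7.6 × 10⁻⁵ → stable
The 55–62 m interval has Δρ < 0: lighter water underlies denser water.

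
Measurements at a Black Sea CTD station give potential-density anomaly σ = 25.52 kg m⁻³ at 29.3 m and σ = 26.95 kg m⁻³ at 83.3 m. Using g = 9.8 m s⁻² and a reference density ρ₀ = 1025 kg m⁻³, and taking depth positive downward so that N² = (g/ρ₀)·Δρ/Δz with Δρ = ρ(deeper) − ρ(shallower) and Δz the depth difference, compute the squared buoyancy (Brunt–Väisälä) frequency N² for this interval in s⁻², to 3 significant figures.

Δρ = 1026.95 − 1025.52 = 1.43 kg m⁻³ over Δz = 83.3 − 29.3 = 54 m.
N² = (9.8/1025) × (1.43/54) = 2.5319 × 10⁻⁴ s⁻² ≈ 2.53 × 10⁻⁴ s⁻².

2.53 × 10⁻⁴ s⁻²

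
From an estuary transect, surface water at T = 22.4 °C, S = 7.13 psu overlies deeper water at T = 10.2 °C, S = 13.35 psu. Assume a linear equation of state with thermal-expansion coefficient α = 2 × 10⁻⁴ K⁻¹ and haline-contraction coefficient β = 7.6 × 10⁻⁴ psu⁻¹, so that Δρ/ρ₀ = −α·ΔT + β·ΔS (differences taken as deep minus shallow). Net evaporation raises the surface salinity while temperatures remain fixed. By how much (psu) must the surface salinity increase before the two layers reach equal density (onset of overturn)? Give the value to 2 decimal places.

9.43 psu

Neutral buoyancy requires −α(T_deep − T_surf) + β(S_deep − S_surf′) = 0.
S_surf′ = S_deep − (α/β)·ΔT = 13.35 − (2 × 10⁻⁴/7.6 × 10⁻⁴)·(-12.2) = 16.5605 psu.
Increase required: 16.5605 − 7.13 = 9.4305 psu.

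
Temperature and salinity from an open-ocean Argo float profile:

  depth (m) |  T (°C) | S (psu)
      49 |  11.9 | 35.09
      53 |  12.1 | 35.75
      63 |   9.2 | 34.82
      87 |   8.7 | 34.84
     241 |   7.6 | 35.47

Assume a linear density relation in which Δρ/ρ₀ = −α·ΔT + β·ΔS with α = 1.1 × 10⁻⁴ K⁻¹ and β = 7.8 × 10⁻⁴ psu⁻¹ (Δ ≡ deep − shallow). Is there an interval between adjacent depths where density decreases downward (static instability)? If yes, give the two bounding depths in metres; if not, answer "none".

Evaluate Δρ/ρ₀ = −αΔT + βΔS across each adjacent pair:
  49–53 m: −αΔT+βΔS = −(1.1 × 10⁻⁴)(+0.2)+(7.8 × 10⁻⁴)(+0.66) = 4.9 × 10⁻⁴ → stable
  53–63 m: −αΔT+βΔS = −(1.1 × 10⁻⁴)(-2.9)+(7.8 × 10⁻⁴)(-0.93) = -4.1 × 10⁻⁴ → UNSTABLE
  63–87 m: −αΔT+βΔS = −(1.1 × 10⁻⁴)(-0.5)+(7.8 × 10⁻⁴)(+0.02) = 7.1 × 10⁻⁵ → stable
  87–241 m: −αΔT+βΔS = −(1.1 × 10⁻⁴)(-1.1)+(7.8 × 10⁻⁴)(+0.63) = 6.1 × 10⁻⁴ → stable
The 53–63 m interval has Δρ < 0: lighter water underlies denser water.

53–63 m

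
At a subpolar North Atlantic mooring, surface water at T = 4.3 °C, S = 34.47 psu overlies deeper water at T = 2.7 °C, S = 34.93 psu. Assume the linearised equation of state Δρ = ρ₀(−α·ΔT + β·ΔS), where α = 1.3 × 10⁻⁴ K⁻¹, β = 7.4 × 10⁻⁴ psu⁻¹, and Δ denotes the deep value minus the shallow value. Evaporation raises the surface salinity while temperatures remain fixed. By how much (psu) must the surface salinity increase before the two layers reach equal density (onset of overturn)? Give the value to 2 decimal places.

0.74 psu

Neutral buoyancy requires −α(T_deep − T_surf) + β(S_deep − S_surf′) = 0.
S_surf′ = S_deep − (α/β)·ΔT = 34.93 − (1.3 × 10⁻⁴/7.4 × 10⁻⁴)·(-1.6) = 35.2111 psu.
Increase required: 35.2111 − 34.47 = 0.7411 psu.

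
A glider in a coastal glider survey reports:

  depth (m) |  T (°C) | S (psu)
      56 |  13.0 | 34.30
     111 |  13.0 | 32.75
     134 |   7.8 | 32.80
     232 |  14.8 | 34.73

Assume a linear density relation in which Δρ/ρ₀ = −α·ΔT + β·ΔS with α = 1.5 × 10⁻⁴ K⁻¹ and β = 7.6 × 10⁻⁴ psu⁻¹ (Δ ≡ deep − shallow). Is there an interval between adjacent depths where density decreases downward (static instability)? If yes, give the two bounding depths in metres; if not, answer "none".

56–111 m

Evaluate Δρ/ρ₀ = −αΔT + βΔS across each adjacent pair:
  56–111 m: −αΔT+βΔS = −(1.5 × 10⁻⁴)(+0.0)+(7.6 × 10⁻⁴)(-1.55) = -1.2 × 10⁻³ → UNSTABLE
  111–134 m: −αΔT+βΔS = −(1.5 × 10⁻⁴)(-5.2)+(7.6 × 10⁻⁴)(+0.05) = 8.2 × 10⁻⁴ → stable
  134–232 m: −αΔT+βΔS = −(1.5 × 10⁻⁴)(+7.0)+(7.6 × 10⁻⁴)(+1.93) = 4.2 × 10⁻⁴ → stable
The 56–111 m interval has Δρ < 0: lighter water underlies denser water.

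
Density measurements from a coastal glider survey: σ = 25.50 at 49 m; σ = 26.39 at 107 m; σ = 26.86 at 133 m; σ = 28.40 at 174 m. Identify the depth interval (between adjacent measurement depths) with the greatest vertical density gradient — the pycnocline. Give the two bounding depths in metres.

Compute the density gradient over each adjacent pair:
  49–107 m: Δρ/Δz = 0.89/58 = 0.015 kg m⁻⁴
  107–133 m: Δρ/Δz = 0.47/26 = 0.018 kg m⁻⁴
  133–174 m: Δρ/Δz = 1.54/41 = 0.038 kg m⁻⁴
The largest gradient is in the 133–174 m interval — the pycnocline.

133–174 m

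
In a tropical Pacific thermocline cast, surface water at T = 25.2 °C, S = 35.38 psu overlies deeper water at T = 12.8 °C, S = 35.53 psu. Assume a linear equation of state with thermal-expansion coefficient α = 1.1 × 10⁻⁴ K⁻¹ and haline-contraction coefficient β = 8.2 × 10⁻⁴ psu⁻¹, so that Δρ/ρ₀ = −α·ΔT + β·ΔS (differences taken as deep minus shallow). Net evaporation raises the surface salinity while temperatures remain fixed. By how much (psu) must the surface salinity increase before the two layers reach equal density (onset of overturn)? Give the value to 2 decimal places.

Neutral buoyancy requires −α(T_deep − T_surf) + β(S_deep − S_surf′) = 0.
S_surf′ = S_deep − (α/β)·ΔT = 35.53 − (1.1 × 10⁻⁴/8.2 × 10⁻⁴)·(-12.4) = 37.1934 psu.
Increase required: 37.1934 − 35.38 = 1.8134 psu.

1.81 psu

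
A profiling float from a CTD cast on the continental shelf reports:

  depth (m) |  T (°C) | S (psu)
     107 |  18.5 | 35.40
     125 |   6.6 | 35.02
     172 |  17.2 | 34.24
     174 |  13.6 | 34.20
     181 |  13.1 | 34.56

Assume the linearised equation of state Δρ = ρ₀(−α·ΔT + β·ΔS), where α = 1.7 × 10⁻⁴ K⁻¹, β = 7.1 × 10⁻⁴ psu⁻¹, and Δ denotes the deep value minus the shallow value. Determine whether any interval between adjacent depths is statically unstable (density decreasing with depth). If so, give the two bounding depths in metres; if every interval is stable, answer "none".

Evaluate Δρ/ρ₀ = −αΔT + βΔS across each adjacent pair:
  107–125 m: −αΔT+βΔS = −(1.7 × 10⁻⁴)(-11.9)+(7.1 × 10⁻⁴)(-0.38) = 1.8 × 10⁻³ → stable
  125–172 m: −αΔT+βΔS = −(1.7 × 10⁻⁴)(+10.6)+(7.1 × 10⁻⁴)(-0.78) = -2.4 × 10⁻³ → UNSTABLE
  172–174 m: −αΔT+βΔS = −(1.7 × 10⁻⁴)(-3.6)+(7.1 × 10⁻⁴)(-0.04) = 5.8 × 10⁻⁴ → stable
  174–181 m: −αΔT+βΔS = −(1.7 × 10⁻⁴)(-0.5)+(7.1 × 10⁻⁴)(+0.36) = 3.4 × 10⁻⁴ → stable
The 125–172 m interval has Δρ < 0: lighter water underlies denser water.

125–172 m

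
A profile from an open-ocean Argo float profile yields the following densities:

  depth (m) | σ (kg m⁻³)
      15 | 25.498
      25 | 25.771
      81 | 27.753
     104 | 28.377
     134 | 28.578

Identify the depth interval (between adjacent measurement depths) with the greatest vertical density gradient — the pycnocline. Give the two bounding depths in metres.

Compute the density gradient over each adjacent pair:
  15–25 m: Δρ/Δz = 0.273/10 = 0.027 kg m⁻⁴
  25–81 m: Δρ/Δz = 1.982/56 = 0.035 kg m⁻⁴
  81–104 m: Δρ/Δz = 0.624/23 = 0.027 kg m⁻⁴
  104–134 m: Δρ/Δz = 0.201/30 = 6.7 × 10⁻³ kg m⁻⁴
The largest gradient is in the 25–81 m interval — the pycnocline.

25–81 m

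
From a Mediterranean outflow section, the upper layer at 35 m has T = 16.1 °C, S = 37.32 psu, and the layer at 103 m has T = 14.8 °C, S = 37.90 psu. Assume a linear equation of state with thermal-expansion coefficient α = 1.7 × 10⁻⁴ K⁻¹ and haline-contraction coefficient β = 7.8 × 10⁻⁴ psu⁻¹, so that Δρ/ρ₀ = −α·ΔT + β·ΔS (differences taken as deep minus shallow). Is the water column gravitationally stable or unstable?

stable

ΔT = 14.8 − 16.1 = -1.3 K and ΔS = 37.90 − 37.32 = +0.58 psu (deep − shallow).
−αΔT = 2.21 × 10⁻⁴; βΔS = 4.524 × 10⁻⁴; sum Δρ/ρ₀ = 6.734 × 10⁻⁴.
Δρ/ρ₀ > 0, so Δρ > 0: deeper water is denser → statically stable.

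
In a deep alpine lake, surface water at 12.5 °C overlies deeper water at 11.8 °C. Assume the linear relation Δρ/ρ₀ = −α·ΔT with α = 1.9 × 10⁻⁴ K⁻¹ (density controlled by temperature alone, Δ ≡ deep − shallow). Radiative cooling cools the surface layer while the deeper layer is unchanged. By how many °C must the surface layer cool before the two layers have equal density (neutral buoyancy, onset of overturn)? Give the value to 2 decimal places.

0.70 °C

With temperature the only control, equal density requires T_surf′ = T_deep.
T_surf′ = 11.8 °C.
Cooling required: 12.5 − 11.8 = 0.70 °C.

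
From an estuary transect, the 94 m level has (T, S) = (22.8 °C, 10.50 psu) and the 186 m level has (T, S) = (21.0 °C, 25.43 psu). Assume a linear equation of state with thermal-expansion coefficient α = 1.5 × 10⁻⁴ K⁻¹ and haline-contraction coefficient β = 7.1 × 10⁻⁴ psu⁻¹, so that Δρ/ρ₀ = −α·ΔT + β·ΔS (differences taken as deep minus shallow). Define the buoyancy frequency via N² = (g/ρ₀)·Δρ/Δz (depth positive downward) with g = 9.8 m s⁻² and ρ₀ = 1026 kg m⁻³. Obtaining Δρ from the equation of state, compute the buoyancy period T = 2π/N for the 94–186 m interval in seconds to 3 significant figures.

185 s

ΔT = -1.8 K, ΔS = +14.93 psu (deep − shallow).
Δρ/ρ₀ = −αΔT + βΔS = 2.70 × 10⁻⁴ + 0.0106003 = 0.0108703, so Δρ ≈ 11.15 kg m⁻³.
N² = (g/ρ₀)·Δρ/Δz = g·(Δρ/ρ₀)/Δz = 9.8 × 0.0108703 / 92 = 1.1579 × 10⁻³ s⁻².
N = √(1.1579 × 10⁻³) = 0.034028 rad s⁻¹ → T = 2π/N = 184.65 s ≈ 185 s.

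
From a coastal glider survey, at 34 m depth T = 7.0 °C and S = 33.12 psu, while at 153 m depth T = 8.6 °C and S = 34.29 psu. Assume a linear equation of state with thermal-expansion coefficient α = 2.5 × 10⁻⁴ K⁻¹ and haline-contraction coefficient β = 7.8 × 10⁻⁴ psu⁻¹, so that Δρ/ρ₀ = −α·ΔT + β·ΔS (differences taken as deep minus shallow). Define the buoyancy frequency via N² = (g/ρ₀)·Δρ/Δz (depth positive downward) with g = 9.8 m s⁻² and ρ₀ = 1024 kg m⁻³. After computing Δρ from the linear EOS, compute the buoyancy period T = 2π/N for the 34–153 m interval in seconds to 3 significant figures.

967 s

ΔT = +1.6 K, ΔS = +1.17 psu (deep − shallow).
Δρ/ρ₀ = −αΔT + βΔS = -4.00 × 10⁻⁴ + 9.126 × 10⁻⁴ = 5.126 × 10⁻⁴, so Δρ ≈ 0.5249 kg m⁻³.
N² = (g/ρ₀)·Δρ/Δz = g·(Δρ/ρ₀)/Δz = 9.8 × 5.126 × 10⁻⁴ / 119 = 4.2214 × 10⁻⁵ s⁻².
N = √(4.2214 × 10⁻⁵) = 6.4972 × 10⁻³ rad s⁻¹ → T = 2π/N = 967.06 s ≈ 967 s.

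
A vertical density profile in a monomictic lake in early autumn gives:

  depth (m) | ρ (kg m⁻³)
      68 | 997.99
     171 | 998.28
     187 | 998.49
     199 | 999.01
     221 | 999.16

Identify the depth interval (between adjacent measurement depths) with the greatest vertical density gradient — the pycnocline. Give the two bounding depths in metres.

187–199 m

Compute the density gradient over each adjacent pair:
  68–171 m: Δρ/Δz = 0.29/103 = 2.8 × 10⁻³ kg m⁻⁴
  171–187 m: Δρ/Δz = 0.21/16 = 0.013 kg m⁻⁴
  187–199 m: Δρ/Δz = 0.52/12 = 0.043 kg m⁻⁴
  199–221 m: Δρ/Δz = 0.15/22 = 6.8 × 10⁻³ kg m⁻⁴
The largest gradient is in the 187–199 m interval — the pycnocline.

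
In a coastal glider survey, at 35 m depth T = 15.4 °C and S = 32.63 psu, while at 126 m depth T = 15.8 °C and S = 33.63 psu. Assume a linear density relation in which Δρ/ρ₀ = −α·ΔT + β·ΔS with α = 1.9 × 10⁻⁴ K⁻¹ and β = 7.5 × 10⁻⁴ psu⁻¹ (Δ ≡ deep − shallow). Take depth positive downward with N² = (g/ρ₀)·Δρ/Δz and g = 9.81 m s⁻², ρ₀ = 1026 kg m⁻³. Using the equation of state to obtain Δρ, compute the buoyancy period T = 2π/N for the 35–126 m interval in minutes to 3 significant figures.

12.3 min

ΔT = +0.4 K, ΔS = +1.00 psu (deep − shallow).
Δρ/ρ₀ = −αΔT + βΔS = -7.60 × 10⁻⁵ + 7.50 × 10⁻⁴ = 6.74 × 10⁻⁴, so Δρ ≈ 0.6915 kg m⁻³.
N² = (g/ρ₀)·Δρ/Δz = g·(Δρ/ρ₀)/Δz = 9.81 × 6.74 × 10⁻⁴ / 91 = 7.2659 × 10⁻⁵ s⁻².
N = √(7.2659 × 10⁻⁵) = 8.5240 × 10⁻³ rad s⁻¹ → T = 2π/N = 737.12 s = 12.285 min ≈ 12.3 min.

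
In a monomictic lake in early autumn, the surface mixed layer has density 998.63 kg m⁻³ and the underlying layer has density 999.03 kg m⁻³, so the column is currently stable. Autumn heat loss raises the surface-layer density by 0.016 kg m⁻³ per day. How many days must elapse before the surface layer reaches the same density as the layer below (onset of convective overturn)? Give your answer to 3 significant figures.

25.0 days

Density deficit of the surface layer: 999.03 − 998.63 = 0.4 kg m⁻³.
Required change = 0.4 / 0.016 = 25.0 days.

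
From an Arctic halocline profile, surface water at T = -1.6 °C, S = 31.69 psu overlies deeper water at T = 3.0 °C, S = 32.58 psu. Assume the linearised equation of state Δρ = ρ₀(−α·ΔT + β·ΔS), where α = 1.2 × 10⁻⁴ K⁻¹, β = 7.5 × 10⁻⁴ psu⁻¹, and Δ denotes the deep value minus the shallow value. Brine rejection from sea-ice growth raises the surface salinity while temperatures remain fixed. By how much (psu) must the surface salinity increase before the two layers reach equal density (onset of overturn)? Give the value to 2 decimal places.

Neutral buoyancy requires −α(T_deep − T_surf) + β(S_deep − S_surf′) = 0.
S_surf′ = S_deep − (α/β)·ΔT = 32.58 − (1.2 × 10⁻⁴/7.5 × 10⁻⁴)·(+4.6) = 31.8440 psu.
Increase required: 31.8440 − 31.69 = 0.1540 psu.

0.15 psu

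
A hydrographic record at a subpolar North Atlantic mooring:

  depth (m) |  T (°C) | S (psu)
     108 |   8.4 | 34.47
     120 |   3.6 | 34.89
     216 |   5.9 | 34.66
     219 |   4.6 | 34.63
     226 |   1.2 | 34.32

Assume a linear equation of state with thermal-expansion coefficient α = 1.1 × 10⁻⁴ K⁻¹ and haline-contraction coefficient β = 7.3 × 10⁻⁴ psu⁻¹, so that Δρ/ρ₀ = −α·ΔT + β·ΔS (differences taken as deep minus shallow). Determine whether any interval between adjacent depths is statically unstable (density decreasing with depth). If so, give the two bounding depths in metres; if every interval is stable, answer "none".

Evaluate Δρ/ρ₀ = −αΔT + βΔS across each adjacent pair:
  108–120 m: −αΔT+βΔS = −(1.1 × 10⁻⁴)(-4.8)+(7.3 × 10⁻⁴)(+0.42) = 8.3 × 10⁻⁴ → stable
  120–216 m: −αΔT+βΔS = −(1.1 × 10⁻⁴)(+2.3)+(7.3 × 10⁻⁴)(-0.23) = -4.2 × 10⁻⁴ → UNSTABLE
  216–219 m: −αΔT+βΔS = −(1.1 × 10⁻⁴)(-1.3)+(7.3 × 10⁻⁴)(-0.03) = 1.2 × 10⁻⁴ → stable
  219–226 m: −αΔT+βΔS = −(1.1 × 10⁻⁴)(-3.4)+(7.3 × 10⁻⁴)(-0.31) = 1.5 × 10⁻⁴ → stable
The 120–216 m interval has Δρ < 0: lighter water underlies denser water.

120–216 m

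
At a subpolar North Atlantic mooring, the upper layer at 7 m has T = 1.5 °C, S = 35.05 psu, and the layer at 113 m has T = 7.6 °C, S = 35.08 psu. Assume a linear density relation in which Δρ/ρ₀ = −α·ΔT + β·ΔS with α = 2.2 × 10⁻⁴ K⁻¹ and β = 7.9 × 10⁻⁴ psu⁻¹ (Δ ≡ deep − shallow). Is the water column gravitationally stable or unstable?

ΔT = 7.6 − 1.5 = +6.1 K and ΔS = 35.08 − 35.05 = +0.03 psu (deep − shallow).
−αΔT = -1.342 × 10⁻³; βΔS = 2.37 × 10⁻⁵; sum Δρ/ρ₀ = -1.3183 × 10⁻³.
Δρ/ρ₀ < 0, so Δρ < 0: deeper water is lighter → statically unstable; the column would overturn.

unstable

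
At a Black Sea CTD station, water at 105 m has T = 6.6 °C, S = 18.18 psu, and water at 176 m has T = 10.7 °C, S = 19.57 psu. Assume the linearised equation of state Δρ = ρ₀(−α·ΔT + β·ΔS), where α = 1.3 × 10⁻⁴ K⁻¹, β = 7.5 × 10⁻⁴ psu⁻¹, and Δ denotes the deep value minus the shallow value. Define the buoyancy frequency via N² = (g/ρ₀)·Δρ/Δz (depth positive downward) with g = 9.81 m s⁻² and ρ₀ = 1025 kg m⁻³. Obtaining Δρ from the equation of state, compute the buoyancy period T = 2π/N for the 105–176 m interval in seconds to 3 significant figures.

ΔT = +4.1 K, ΔS = +1.39 psu (deep − shallow).
Δρ/ρ₀ = −αΔT + βΔS = -5.33 × 10⁻⁴ + 1.0425 × 10⁻³ = 5.095 × 10⁻⁴, so Δρ ≈ 0.5222 kg m⁻³.
N² = (g/ρ₀)·Δρ/Δz = g·(Δρ/ρ₀)/Δz = 9.81 × 5.095 × 10⁻⁴ / 71 = 7.0397 × 10⁻⁵ s⁻².
N = √(7.0397 × 10⁻⁵) = 8.3903 × 10⁻³ rad s⁻¹ → T = 2π/N = 748.86 s ≈ 749 s.

749 s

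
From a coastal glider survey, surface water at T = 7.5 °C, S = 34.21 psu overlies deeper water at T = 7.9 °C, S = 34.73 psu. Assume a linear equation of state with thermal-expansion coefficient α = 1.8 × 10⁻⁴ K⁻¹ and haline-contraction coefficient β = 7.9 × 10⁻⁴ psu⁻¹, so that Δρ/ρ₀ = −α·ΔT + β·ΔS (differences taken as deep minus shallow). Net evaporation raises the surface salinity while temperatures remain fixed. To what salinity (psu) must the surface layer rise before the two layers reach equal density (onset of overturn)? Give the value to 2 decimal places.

Neutral buoyancy requires −α(T_deep − T_surf) + β(S_deep − S_surf′) = 0.
S_surf′ = S_deep − (α/β)·ΔT = 34.73 − (1.8 × 10⁻⁴/7.9 × 10⁻⁴)·(+0.4) = 34.6389 psu.
Increase required: 34.6389 − 34.21 = 0.4289 psu.

34.64 psu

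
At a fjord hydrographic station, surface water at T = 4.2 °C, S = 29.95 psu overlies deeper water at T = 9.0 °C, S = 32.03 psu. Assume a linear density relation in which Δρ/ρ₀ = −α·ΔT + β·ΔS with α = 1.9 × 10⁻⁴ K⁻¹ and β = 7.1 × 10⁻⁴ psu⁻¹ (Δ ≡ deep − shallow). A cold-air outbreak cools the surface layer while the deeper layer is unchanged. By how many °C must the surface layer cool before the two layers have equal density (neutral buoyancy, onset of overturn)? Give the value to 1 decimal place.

3.0 °C

Neutral buoyancy requires Δρ = 0, i.e. −α(T_deep − T_surf′) + β(S_deep − S_surf) = 0.
T_surf′ = T_deep − (β/α)·ΔS = 9.0 − (7.1 × 10⁻⁴/1.9 × 10⁻⁴)·(+2.08) = 1.227 °C.
Cooling required: 4.2 − (1.227) = 2.973 °C.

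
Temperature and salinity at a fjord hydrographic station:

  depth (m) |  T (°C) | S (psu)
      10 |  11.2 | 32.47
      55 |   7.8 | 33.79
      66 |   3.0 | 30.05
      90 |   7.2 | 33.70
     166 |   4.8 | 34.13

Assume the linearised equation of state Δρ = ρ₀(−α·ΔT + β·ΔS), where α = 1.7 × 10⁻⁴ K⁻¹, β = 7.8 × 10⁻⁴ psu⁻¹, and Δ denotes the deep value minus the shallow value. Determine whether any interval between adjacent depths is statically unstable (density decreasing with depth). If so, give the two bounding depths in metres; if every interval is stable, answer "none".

55–66 m

Evaluate Δρ/ρ₀ = −αΔT + βΔS across each adjacent pair:
  10–55 m: −αΔT+βΔS = −(1.7 × 10⁻⁴)(-3.4)+(7.8 × 10⁻⁴)(+1.32) = 1.6 × 10⁻³ → stable
  55–66 m: −αΔT+βΔS = −(1.7 × 10⁻⁴)(-4.8)+(7.8 × 10⁻⁴)(-3.74) = -2.1 × 10⁻³ → UNSTABLE
  66–90 m: −αΔT+βΔS = −(1.7 × 10⁻⁴)(+4.2)+(7.8 × 10⁻⁴)(+3.65) = 2.1 × 10⁻³ → stable
  90–166 m: −αΔT+βΔS = −(1.7 × 10⁻⁴)(-2.4)+(7.8 × 10⁻⁴)(+0.43) = 7.4 × 10⁻⁴ → stable
The 55–66 m interval has Δρ < 0: lighter water underlies denser water.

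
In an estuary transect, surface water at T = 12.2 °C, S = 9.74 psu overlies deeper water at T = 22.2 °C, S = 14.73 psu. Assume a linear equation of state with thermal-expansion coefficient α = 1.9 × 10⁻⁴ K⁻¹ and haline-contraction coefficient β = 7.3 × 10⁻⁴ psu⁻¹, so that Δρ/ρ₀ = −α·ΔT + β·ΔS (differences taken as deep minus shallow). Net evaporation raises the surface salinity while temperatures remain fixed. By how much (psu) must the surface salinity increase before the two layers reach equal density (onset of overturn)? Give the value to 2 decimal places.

Neutral buoyancy requires −α(T_deep − T_surf) + β(S_deep − S_surf′) = 0.
S_surf′ = S_deep − (α/β)·ΔT = 14.73 − (1.9 × 10⁻⁴/7.3 × 10⁻⁴)·(+10.0) = 12.1273 psu.
Increase required: 12.1273 − 9.74 = 2.3873 psu.

2.39 psu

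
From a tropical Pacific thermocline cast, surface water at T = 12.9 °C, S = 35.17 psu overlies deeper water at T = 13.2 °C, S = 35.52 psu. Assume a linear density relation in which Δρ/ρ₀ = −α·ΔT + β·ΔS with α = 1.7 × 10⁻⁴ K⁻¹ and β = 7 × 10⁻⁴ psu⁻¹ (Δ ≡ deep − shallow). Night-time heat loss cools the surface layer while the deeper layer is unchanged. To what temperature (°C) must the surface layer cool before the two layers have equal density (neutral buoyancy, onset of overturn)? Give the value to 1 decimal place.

Neutral buoyancy requires Δρ = 0, i.e. −α(T_deep − T_surf′) + β(S_deep − S_surf) = 0.
T_surf′ = T_deep − (β/α)·ΔS = 13.2 − (7 × 10⁻⁴/1.7 × 10⁻⁴)·(+0.35) = 11.759 °C.
Cooling required: 12.9 − (11.759) = 1.141 °C.

11.8 °C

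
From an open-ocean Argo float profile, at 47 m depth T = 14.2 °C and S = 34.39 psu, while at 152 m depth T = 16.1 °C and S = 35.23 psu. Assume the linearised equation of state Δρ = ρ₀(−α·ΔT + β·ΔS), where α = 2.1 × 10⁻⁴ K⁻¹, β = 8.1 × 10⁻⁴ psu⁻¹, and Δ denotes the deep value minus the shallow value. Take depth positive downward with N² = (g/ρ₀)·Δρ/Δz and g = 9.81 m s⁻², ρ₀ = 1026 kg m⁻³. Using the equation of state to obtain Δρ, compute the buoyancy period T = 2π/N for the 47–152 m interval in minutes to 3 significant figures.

ΔT = +1.9 K, ΔS = +0.84 psu (deep − shallow).
Δρ/ρ₀ = −αΔT + βΔS = -3.99 × 10⁻⁴ + 6.804 × 10⁻⁴ = 2.814 × 10⁻⁴, so Δρ ≈ 0.2887 kg m⁻³.
N² = (g/ρ₀)·Δρ/Δz = g·(Δρ/ρ₀)/Δz = 9.81 × 2.814 × 10⁻⁴ / 105 = 2.6291 × 10⁻⁵ s⁻².
N = √(2.6291 × 10⁻⁵) = 5.1275 × 10⁻³ rad s⁻¹ → T = 2π/N = 1.2254 × 10³ s = 20.423 min ≈ 20.4 min.

20.4 min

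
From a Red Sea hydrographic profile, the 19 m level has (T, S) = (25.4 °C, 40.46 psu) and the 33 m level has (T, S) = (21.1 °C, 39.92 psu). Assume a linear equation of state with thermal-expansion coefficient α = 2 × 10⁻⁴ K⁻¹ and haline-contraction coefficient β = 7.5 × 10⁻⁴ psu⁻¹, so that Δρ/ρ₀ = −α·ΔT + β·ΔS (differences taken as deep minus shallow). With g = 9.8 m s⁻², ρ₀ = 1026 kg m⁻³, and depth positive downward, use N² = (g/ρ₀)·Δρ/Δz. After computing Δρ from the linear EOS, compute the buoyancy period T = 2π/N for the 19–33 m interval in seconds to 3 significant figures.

352 s

ΔT = -4.3 K, ΔS = -0.54 psu (deep − shallow).
Δρ/ρ₀ = −αΔT + βΔS = 8.60 × 10⁻⁴ − 4.05 × 10⁻⁴ = 4.55 × 10⁻⁴, so Δρ ≈ 0.4668 kg m⁻³.
N² = (g/ρ₀)·Δρ/Δz = g·(Δρ/ρ₀)/Δz = 9.8 × 4.55 × 10⁻⁴ / 14 = 3.1850 × 10⁻⁴ s⁻².
N = √(3.1850 × 10⁻⁴) = 0.017847 rad s⁻¹ → T = 2π/N = 352.06 s ≈ 352 s.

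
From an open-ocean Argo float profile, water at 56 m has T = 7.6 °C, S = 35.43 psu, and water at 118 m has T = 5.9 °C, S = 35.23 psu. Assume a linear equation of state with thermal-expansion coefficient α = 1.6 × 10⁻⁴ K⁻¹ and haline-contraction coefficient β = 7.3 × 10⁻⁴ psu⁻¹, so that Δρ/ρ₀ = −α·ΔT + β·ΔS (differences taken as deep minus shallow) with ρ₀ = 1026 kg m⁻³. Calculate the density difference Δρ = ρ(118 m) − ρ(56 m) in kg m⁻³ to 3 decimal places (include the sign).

+0.129 kg m⁻³

ΔT = -1.7 K, ΔS = -0.20 psu (deep − shallow).
Δρ/ρ₀ = −(1.6 × 10⁻⁴)(-1.7) + (7.3 × 10⁻⁴)(-0.20) = 1.26 × 10⁻⁴.
Δρ = 1026 × (1.26 × 10⁻⁴) = +0.129 kg m⁻³.
Positive Δρ: denser below, stable.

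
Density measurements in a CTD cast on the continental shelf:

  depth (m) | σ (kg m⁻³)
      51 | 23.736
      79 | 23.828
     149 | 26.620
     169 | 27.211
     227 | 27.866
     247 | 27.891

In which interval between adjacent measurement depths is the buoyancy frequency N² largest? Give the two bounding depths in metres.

79–149 m

Compute the density gradient over each adjacent pair:
  51–79 m: Δρ/Δz = 0.092/28 = 3.3 × 10⁻³ kg m⁻⁴
  79–149 m: Δρ/Δz = 2.792/70 = 0.040 kg m⁻⁴
  149–169 m: Δρ/Δz = 0.591/20 = 0.030 kg m⁻⁴
  169–227 m: Δρ/Δz = 0.655/58 = 0.011 kg m⁻⁴
  227–247 m: Δρ/Δz = 0.025/20 = 1.3 × 10⁻³ kg m⁻⁴
The largest gradient is in the 79–149 m interval — the pycnocline.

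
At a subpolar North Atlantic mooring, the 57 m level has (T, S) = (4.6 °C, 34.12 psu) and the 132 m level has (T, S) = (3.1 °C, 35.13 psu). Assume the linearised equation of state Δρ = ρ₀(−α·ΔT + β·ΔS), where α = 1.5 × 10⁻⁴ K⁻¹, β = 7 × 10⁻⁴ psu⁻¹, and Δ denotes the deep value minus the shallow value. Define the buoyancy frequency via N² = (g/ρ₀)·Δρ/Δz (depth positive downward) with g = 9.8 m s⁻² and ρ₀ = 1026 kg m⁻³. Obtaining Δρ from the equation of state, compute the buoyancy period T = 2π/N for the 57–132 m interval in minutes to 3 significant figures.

9.49 min

ΔT = -1.5 K, ΔS = +1.01 psu (deep − shallow).
Δρ/ρ₀ = −αΔT + βΔS = 2.25 × 10⁻⁴ + 7.07 × 10⁻⁴ = 9.32 × 10⁻⁴, so Δρ ≈ 0.9562 kg m⁻³.
N² = (g/ρ₀)·Δρ/Δz = g·(Δρ/ρ₀)/Δz = 9.8 × 9.32 × 10⁻⁴ / 75 = 1.2178 × 10⁻⁴ s⁻².
N = √(1.2178 × 10⁻⁴) = 0.011035 rad s⁻¹ → T = 2π/N = 569.39 s = 9.4898 min ≈ 9.49 min.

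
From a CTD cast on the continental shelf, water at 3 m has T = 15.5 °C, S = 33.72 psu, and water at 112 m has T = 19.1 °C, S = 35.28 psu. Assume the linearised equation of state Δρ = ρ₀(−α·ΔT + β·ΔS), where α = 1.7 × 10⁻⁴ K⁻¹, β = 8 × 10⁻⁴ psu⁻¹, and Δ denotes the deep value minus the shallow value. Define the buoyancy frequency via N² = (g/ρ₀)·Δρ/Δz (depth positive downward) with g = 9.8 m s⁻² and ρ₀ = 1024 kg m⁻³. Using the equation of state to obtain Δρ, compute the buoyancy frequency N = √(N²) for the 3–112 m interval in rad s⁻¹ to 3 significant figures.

ΔT = +3.6 K, ΔS = +1.56 psu (deep − shallow).
Δρ/ρ₀ = −αΔT + βΔS = -6.12 × 10⁻⁴ + 1.248 × 10⁻³ = 6.36 × 10⁻⁴, so Δρ ≈ 0.6513 kg m⁻³.
N² = (g/ρ₀)·Δρ/Δz = g·(Δρ/ρ₀)/Δz = 9.8 × 6.36 × 10⁻⁴ / 109 = 5.7182 × 10⁻⁵ s⁻².
N = √(5.7182 × 10⁻⁵) = 7.5619 × 10⁻³ rad s⁻¹ ≈ 7.56 × 10⁻³ rad s⁻¹.

7.56 × 10⁻³ rad s⁻¹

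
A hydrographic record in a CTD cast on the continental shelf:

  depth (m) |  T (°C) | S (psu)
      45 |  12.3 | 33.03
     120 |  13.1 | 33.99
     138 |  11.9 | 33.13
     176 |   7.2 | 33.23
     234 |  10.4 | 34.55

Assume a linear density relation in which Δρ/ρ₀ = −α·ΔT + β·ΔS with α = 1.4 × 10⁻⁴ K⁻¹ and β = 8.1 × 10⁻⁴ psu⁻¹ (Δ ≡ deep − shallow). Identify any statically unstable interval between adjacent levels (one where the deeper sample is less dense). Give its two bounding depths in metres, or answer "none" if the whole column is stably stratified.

Evaluate Δρ/ρ₀ = −αΔT + βΔS across each adjacent pair:
  45–120 m: −αΔT+βΔS = −(1.4 × 10⁻⁴)(+0.8)+(8.1 × 10⁻⁴)(+0.96) = 6.7 × 10⁻⁴ → stable
  120–138 m: −αΔT+βΔS = −(1.4 × 10⁻⁴)(-1.2)+(8.1 × 10⁻⁴)(-0.86) = -5.3 × 10⁻⁴ → UNSTABLE
  138–176 m: −αΔT+βΔS = −(1.4 × 10⁻⁴)(-4.7)+(8.1 × 10⁻⁴)(+0.10) = 7.4 × 10⁻⁴ → stable
  176–234 m: −αΔT+βΔS = −(1.4 × 10⁻⁴)(+3.2)+(8.1 × 10⁻⁴)(+1.32) = 6.2 × 10⁻⁴ → stable
The 120–138 m interval has Δρ < 0: lighter water underlies denser water.

120–138 m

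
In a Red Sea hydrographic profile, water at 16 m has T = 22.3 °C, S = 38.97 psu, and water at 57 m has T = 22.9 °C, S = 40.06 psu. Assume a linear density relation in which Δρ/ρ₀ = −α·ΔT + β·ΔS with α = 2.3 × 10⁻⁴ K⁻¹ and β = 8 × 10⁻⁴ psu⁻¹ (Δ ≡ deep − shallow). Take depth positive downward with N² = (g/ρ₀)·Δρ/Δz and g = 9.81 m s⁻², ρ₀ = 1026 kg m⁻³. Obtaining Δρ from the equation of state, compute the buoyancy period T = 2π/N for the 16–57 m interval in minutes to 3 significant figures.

ΔT = +0.6 K, ΔS = +1.09 psu (deep − shallow).
Δρ/ρ₀ = −αΔT + βΔS = -1.38 × 10⁻⁴ + 8.72 × 10⁻⁴ = 7.34 × 10⁻⁴, so Δρ ≈ 0.7531 kg m⁻³.
N² = (g/ρ₀)·Δρ/Δz = g·(Δρ/ρ₀)/Δz = 9.81 × 7.34 × 10⁻⁴ / 41 = 1.7562 × 10⁻⁴ s⁻².
N = √(1.7562 × 10⁻⁴) = 0.013252 rad s⁻¹ → T = 2π/N = 474.13 s = 7.9022 min ≈ 7.90 min.

7.90 min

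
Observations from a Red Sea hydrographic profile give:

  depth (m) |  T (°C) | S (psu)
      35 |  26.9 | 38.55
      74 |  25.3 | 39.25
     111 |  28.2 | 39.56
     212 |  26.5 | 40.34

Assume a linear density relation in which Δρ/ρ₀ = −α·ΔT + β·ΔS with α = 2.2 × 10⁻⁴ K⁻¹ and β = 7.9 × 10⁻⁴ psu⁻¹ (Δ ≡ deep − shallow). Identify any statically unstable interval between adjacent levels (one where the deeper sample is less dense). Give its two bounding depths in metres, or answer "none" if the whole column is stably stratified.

Evaluate Δρ/ρ₀ = −αΔT + βΔS across each adjacent pair:
  35–74 m: −αΔT+βΔS = −(2.2 × 10⁻⁴)(-1.6)+(7.9 × 10⁻⁴)(+0.70) = 9.0 × 10⁻⁴ → stable
  74–111 m: −αΔT+βΔS = −(2.2 × 10⁻⁴)(+2.9)+(7.9 × 10⁻⁴)(+0.31) = -3.9 × 10⁻⁴ → UNSTABLE
  111–212 m: −αΔT+βΔS = −(2.2 × 10⁻⁴)(-1.7)+(7.9 × 10⁻⁴)(+0.78) = 9.9 × 10⁻⁴ → stable
The 74–111 m interval has Δρ < 0: lighter water underlies denser water.

74–111 m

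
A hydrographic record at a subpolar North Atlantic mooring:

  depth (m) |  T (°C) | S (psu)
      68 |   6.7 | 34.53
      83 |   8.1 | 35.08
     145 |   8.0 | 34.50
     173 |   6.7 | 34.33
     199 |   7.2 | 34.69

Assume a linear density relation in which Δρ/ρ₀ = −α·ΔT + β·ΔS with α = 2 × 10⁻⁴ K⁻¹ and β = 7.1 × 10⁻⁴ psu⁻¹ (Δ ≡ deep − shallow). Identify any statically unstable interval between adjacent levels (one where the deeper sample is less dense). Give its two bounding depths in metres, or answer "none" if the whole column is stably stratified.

Evaluate Δρ/ρ₀ = −αΔT + βΔS across each adjacent pair:
  68–83 m: −αΔT+βΔS = −(2 × 10⁻⁴)(+1.4)+(7.1 × 10⁻⁴)(+0.55) = 1.1 × 10⁻⁴ → stable
  83–145 m: −αΔT+βΔS = −(2 × 10⁻⁴)(-0.1)+(7.1 × 10⁻⁴)(-0.58) = -3.9 × 10⁻⁴ → UNSTABLE
  145–173 m: −αΔT+βΔS = −(2 × 10⁻⁴)(-1.3)+(7.1 × 10⁻⁴)(-0.17) = 1.4 × 10⁻⁴ → stable
  173–199 m: −αΔT+βΔS = −(2 × 10⁻⁴)(+0.5)+(7.1 × 10⁻⁴)(+0.36) = 1.6 × 10⁻⁴ → stable
The 83–145 m interval has Δρ < 0: lighter water underlies denser water.

83–145 m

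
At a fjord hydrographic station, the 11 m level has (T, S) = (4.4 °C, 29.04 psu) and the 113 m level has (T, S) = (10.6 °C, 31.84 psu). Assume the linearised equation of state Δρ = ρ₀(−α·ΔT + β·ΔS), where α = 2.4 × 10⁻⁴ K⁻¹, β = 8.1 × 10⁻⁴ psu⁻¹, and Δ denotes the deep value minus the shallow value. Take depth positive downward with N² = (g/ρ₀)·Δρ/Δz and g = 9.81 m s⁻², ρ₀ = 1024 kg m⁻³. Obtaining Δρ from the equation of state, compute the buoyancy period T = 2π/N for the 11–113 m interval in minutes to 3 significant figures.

12.1 min

ΔT = +6.2 K, ΔS = +2.80 psu (deep − shallow).
Δρ/ρ₀ = −αΔT + βΔS = -1.488 × 10⁻³ + 2.268 × 10⁻³ = 7.80 × 10⁻⁴, so Δρ ≈ 0.7987 kg m⁻³.
N² = (g/ρ₀)·Δρ/Δz = g·(Δρ/ρ₀)/Δz = 9.81 × 7.80 × 10⁻⁴ / 102 = 7.5018 × 10⁻⁵ s⁻².
N = √(7.5018 × 10⁻⁵) = 8.6613 × 10⁻³ rad s⁻¹ → T = 2π/N = 725.43 s = 12.090 min ≈ 12.1 min.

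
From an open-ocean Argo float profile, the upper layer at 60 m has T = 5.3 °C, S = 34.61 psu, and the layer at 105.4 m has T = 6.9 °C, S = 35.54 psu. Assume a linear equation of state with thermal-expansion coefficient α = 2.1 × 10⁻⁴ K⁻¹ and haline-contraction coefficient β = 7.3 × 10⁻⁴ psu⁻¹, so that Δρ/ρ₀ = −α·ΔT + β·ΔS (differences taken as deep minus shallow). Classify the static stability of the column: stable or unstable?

stable

ΔT = 6.9 − 5.3 = +1.6 K and ΔS = 35.54 − 34.61 = +0.93 psu (deep − shallow).
−αΔT = -3.36 × 10⁻⁴; βΔS = 6.789 × 10⁻⁴; sum Δρ/ρ₀ = 3.429 × 10⁻⁴.
Δρ/ρ₀ > 0, so Δρ > 0: deeper water is denser → statically stable.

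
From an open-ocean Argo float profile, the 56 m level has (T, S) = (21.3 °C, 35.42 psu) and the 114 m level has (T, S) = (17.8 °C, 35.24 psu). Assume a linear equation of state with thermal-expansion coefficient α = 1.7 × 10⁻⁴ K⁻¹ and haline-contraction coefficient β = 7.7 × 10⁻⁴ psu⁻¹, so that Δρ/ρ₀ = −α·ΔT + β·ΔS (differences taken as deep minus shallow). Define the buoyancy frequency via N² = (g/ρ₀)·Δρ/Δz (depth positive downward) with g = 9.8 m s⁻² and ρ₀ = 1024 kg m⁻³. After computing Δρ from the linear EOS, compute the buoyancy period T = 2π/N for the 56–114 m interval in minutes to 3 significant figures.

ΔT = -3.5 K, ΔS = -0.18 psu (deep − shallow).
Δρ/ρ₀ = −αΔT + βΔS = 5.95 × 10⁻⁴ − 1.386 × 10⁻⁴ = 4.564 × 10⁻⁴, so Δρ ≈ 0.4674 kg m⁻³.
N² = (g/ρ₀)·Δρ/Δz = g·(Δρ/ρ₀)/Δz = 9.8 × 4.564 × 10⁻⁴ / 58 = 7.7116 × 10⁻⁵ s⁻².
N = √(7.7116 × 10⁻⁵) = 8.7816 × 10⁻³ rad s⁻¹ → T = 2π/N = 715.49 s = 11.925 min ≈ 11.9 min.

11.9 min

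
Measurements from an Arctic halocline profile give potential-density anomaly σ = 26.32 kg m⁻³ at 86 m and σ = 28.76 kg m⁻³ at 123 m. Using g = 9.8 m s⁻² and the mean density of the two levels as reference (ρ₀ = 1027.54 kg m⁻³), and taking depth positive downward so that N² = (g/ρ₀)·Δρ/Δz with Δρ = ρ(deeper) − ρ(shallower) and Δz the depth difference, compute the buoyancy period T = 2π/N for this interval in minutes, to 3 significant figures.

Δρ = 1028.76 − 1026.32 = 2.44 kg m⁻³ over Δz = 123 − 86 = 37 m.
N² = (9.8/1027.54) × (2.44/37) = 6.2895 × 10⁻⁴ s⁻².
N = √(6.2895 × 10⁻⁴) = 0.025079 rad s⁻¹, so T = 2π/N = 250.54 s = 4.1757 min ≈ 4.18 min.

4.18 min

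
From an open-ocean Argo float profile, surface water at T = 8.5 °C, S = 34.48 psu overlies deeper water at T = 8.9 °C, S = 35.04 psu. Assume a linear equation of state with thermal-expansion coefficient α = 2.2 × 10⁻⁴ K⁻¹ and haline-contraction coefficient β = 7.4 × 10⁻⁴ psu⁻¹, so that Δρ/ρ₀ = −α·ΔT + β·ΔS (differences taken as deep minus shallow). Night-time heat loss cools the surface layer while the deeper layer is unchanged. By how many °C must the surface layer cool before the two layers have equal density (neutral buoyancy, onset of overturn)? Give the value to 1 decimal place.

1.5 °C

Neutral buoyancy requires Δρ = 0, i.e. −α(T_deep − T_surf′) + β(S_deep − S_surf) = 0.
T_surf′ = T_deep − (β/α)·ΔS = 8.9 − (7.4 × 10⁻⁴/2.2 × 10⁻⁴)·(+0.56) = 7.016 °C.
Cooling required: 8.5 − (7.016) = 1.484 °C.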